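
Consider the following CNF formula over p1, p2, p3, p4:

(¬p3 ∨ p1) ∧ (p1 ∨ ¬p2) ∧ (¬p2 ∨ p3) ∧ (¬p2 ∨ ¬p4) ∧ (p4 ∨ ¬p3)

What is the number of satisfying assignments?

5

The models are:
  p1=F p2=F p3=F p4=F
  p1=F p2=F p3=F p4=T
  p1=T p2=F p3=F p4=F
  p1=T p2=F p3=F p4=T
  p1=T p2=F p3=T p4=T
Count: 5.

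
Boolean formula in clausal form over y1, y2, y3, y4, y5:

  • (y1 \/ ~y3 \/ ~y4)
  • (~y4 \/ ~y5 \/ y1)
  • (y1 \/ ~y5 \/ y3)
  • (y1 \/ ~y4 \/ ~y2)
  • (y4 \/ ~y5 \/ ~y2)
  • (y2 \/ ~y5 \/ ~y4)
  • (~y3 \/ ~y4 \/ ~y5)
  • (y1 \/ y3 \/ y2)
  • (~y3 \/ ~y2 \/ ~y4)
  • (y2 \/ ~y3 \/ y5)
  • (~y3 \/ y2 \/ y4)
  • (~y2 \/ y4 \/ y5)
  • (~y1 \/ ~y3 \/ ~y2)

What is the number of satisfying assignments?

The models are:
  y1=1 y2=0 y3=0 y4=0 y5=0
  y1=1 y2=0 y3=0 y4=0 y5=1
  y1=1 y2=0 y3=0 y4=1 y5=0
  y1=1 y2=1 y3=0 y4=1 y5=0
  y1=1 y2=1 y3=0 y4=1 y5=1
Count: 5.

5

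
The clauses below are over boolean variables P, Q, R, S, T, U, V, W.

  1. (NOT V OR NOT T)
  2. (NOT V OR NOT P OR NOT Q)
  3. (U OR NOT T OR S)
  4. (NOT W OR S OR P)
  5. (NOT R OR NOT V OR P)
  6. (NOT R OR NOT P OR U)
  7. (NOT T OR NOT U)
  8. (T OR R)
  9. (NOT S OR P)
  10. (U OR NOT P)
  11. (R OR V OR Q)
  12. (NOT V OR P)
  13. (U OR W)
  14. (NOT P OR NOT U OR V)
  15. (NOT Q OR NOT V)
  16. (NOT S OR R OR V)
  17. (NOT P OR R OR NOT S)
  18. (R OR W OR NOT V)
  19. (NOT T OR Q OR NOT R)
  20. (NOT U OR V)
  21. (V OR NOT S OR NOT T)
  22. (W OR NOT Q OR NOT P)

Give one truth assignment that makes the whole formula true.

Branch on P: take P = True.
  then U is forced to True.
  then T is forced to False.
  then R is forced to True.
  then V is forced to True.
  then Q is forced to False.
S, W are now unconstrained; take S = False, W = True.
Every clause has at least one true literal under this assignment.

P = 1  Q = 0  R = 1  S = 0  T = 0  U = 1  V = 1  W = 1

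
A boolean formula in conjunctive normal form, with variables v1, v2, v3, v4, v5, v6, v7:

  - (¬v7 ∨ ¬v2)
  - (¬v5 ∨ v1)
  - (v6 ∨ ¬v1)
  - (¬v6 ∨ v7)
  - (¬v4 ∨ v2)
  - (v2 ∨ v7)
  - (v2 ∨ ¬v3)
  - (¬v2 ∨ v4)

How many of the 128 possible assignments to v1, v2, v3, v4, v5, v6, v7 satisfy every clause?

6

The models are:
  v1=0 v2=0 v3=0 v4=0 v5=0 v6=0 v7=1
  v1=0 v2=0 v3=0 v4=0 v5=0 v6=1 v7=1
  v1=0 v2=1 v3=0 v4=1 v5=0 v6=0 v7=0
  v1=0 v2=1 v3=1 v4=1 v5=0 v6=0 v7=0
  v1=1 v2=0 v3=0 v4=0 v5=0 v6=1 v7=1
  v1=1 v2=0 v3=0 v4=0 v5=1 v6=1 v7=1
That's 6 in total.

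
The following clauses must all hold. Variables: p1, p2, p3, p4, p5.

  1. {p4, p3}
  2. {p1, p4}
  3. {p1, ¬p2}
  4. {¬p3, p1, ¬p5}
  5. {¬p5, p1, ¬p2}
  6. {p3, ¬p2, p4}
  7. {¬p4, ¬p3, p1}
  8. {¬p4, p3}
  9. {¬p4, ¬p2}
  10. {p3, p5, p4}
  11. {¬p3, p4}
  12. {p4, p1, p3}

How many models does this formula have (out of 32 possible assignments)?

Satisfying assignments:
  p1=1 p2=0 p3=1 p4=1 p5=0
  p1=1 p2=0 p3=1 p4=1 p5=1
Count: 2.

2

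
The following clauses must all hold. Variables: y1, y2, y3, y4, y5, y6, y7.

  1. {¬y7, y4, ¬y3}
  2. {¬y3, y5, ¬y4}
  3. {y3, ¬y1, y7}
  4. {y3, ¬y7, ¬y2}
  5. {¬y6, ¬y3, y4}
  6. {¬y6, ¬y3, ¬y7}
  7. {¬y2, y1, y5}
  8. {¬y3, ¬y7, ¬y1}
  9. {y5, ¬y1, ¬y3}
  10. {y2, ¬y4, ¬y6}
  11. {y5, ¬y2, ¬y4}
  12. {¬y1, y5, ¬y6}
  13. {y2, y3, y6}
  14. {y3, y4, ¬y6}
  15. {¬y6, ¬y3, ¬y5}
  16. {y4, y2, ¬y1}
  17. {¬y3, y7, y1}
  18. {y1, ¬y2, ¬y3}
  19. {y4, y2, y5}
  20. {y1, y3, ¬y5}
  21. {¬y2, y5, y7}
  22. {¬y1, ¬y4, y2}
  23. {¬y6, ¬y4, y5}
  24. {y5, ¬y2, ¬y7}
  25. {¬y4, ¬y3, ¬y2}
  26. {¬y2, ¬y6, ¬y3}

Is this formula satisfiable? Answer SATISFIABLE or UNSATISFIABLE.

SATISFIABLE

Branch on y1: take y1 = True.
Try y2 = True.
Branch on y3: take y3 = True.
  then y7 is forced to False.
  then y5 is forced to True.
  then y6 is forced to False.
  then y4 is forced to False.
So y1=1, y2=1, y3=1, y4=0, y5=1, y6=0, y7=0 is a satisfying assignment.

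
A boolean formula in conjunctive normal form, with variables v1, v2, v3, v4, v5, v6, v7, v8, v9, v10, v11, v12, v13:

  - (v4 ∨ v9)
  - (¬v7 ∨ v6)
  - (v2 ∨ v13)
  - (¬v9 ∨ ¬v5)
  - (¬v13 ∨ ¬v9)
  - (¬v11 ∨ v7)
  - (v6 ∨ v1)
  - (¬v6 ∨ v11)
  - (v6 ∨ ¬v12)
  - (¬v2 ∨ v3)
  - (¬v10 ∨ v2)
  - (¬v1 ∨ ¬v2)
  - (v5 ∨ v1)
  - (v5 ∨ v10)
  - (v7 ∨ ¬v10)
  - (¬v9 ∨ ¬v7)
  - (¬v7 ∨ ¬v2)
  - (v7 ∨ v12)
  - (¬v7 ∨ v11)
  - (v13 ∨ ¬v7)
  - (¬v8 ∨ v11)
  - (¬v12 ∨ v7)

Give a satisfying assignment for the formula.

Pure literal: v3 appears only positively; assign v3 = True.
Pure literal: v4 appears only positively; assign v4 = True.
Set v1 = True and propagate.
  then v2 is forced to False.
  then v13 is forced to True.
  then v9 is forced to False.
  then v10 is forced to False.
  then v5 is forced to True.
Set v6 = True and propagate.
  then v11 is forced to True.
  then v7 is forced to True.
v8, v12 are now unconstrained; take v8 = True, v12 = True.

v1=1, v2=0, v3=1, v4=1, v5=1, v6=1, v7=1, v8=1, v9=0, v10=0, v11=1, v12=1, v13=1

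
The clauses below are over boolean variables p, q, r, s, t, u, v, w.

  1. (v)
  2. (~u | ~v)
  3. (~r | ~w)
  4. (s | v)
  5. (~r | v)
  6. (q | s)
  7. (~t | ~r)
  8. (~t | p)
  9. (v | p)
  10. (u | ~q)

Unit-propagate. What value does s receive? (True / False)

True

(v) stands alone — v = True.
In (~u | ~v), ~v is now false; ~u must hold, so u = False.
From (u | ~q) and u = False: q = False.
In (q | s), q is now false; s must hold, so s = True.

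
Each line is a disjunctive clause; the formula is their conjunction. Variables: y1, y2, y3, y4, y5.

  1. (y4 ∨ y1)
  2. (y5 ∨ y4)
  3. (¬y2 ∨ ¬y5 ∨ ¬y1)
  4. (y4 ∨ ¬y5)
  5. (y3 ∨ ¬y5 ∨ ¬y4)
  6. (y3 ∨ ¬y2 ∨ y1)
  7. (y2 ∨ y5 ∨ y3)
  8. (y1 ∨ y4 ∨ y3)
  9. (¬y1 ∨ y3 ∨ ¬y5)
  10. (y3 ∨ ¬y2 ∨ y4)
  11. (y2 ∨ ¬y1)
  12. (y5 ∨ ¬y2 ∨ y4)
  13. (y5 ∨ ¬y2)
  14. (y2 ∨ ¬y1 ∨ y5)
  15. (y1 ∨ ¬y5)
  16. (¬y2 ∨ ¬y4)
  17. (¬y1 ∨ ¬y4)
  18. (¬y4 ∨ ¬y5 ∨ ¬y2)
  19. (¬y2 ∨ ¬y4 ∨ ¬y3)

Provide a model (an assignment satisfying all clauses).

Branch on y1: take y1 = False.
  then y4 is forced to True.
  then y5 is forced to False.
  then y2 is forced to False.
  then y3 is forced to True.
Every clause has at least one true literal under this assignment.

y1 = False, y2 = False, y3 = True, y4 = True, y5 = False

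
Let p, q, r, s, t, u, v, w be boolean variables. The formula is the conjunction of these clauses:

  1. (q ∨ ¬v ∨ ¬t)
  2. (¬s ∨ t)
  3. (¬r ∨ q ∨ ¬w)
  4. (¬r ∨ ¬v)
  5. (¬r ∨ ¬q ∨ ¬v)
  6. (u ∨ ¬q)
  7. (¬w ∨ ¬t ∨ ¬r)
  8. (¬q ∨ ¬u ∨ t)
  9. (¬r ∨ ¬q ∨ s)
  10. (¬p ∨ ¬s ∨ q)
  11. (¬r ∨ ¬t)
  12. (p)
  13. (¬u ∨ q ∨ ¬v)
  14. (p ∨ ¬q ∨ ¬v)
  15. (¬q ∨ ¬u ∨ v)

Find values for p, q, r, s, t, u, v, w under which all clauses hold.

p = 1, q = 0, r = 1, s = 0, t = 0, u = 0, v = 0, w = 0

Check each clause:
  1. (¬t ∨ q ∨ ¬v) — ¬v is true.
  2. (t ∨ ¬s) — ¬s is true.
  3. (¬r ∨ ¬w ∨ q) — ¬w is true.
  4. (¬r ∨ ¬v) — ¬v is true.
  5. (¬r ∨ ¬q ∨ ¬v) — ¬v is true.
  6. (u ∨ ¬q) — ¬q is true.
  7. (¬w ∨ ¬t ∨ ¬r) — ¬w is true.
  8. (t ∨ ¬q ∨ ¬u) — ¬u is true.
  9. (¬r ∨ s ∨ ¬q) — ¬q is true.
  10. (¬s ∨ ¬p ∨ q) — ¬s is true.
  11. (¬r ∨ ¬t) — ¬t is true.
  12. (p) — p is true.
  13. (q ∨ ¬v ∨ ¬u) — ¬v is true.
  14. (¬v ∨ p ∨ ¬q) — p is true.
  15. (¬q ∨ v ∨ ¬u) — ¬u is true.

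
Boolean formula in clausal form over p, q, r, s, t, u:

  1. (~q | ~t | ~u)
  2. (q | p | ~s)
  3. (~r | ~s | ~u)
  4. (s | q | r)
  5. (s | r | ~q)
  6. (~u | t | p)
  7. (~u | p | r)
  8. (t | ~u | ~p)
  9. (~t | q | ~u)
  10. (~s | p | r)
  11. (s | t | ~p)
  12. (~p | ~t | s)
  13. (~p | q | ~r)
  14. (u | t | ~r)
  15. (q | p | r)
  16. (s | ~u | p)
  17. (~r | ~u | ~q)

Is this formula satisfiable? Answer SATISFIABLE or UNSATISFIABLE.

Try p = True.
Try q = False.
  then r is forced to False.
  then s is forced to True.
Try t = False.
  then u is forced to False.
So p = True, q = False, r = False, s = True, t = False, u = False is a satisfying assignment.

SATISFIABLE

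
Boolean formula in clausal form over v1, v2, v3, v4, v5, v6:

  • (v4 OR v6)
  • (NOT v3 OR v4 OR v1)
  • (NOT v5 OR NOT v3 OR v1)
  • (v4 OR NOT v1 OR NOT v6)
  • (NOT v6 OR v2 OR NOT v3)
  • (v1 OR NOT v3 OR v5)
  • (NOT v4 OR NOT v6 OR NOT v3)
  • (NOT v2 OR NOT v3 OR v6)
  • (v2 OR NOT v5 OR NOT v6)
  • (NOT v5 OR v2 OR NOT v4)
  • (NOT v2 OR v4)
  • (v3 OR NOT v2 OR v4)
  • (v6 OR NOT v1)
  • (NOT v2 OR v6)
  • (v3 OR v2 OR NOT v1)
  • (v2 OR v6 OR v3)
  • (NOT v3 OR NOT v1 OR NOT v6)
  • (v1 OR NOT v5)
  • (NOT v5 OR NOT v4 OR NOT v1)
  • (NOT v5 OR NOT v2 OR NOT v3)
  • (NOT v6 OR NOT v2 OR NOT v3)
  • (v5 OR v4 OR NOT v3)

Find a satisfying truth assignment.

Set v1 = False and propagate.
  then v5 is forced to False.
  then v3 is forced to False.
The remaining clauses are satisfied by v2 = False, v4 = False, v6 = True.

v1=F, v2=F, v3=F, v4=F, v5=F, v6=T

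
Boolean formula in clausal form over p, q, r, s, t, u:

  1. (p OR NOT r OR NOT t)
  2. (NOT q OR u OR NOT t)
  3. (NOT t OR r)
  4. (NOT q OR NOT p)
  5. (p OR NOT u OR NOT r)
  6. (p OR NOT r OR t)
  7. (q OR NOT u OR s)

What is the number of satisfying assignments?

Split on p, then r.
  p=1, r=1: t free; 3 ways for (q,s,u) × 2^1 = 6.
  p=1, r=0: remaining (q,s,t,u) ∈ {(0,0,0,0); (0,1,0,0); (0,1,0,1)} — 3.
  p=0, r=1: a clause becomes empty — 0.
  p=0, r=0: 7 of the 16 assignments to (q,s,t,u) work.
Total: 6 + 3 + 0 + 7 = 16.

16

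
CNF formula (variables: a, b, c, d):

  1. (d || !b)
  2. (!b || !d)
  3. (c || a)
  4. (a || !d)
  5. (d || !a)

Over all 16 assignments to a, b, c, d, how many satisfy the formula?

Satisfying assignments:
  a=0 b=0 c=1 d=0
  a=1 b=0 c=0 d=1
  a=1 b=0 c=1 d=1
That's 3 in total.

3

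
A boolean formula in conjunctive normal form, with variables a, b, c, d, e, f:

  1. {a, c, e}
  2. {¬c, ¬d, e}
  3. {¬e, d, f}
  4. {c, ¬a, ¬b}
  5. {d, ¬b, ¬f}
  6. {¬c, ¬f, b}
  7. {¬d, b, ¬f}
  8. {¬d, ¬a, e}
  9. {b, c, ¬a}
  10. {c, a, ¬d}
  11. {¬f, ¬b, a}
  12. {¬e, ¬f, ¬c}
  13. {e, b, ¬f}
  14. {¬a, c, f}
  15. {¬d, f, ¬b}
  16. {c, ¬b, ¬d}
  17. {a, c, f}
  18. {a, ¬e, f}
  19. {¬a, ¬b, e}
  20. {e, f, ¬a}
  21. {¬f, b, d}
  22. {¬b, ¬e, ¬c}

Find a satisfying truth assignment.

a = True  b = False  c = True  d = True  e = True  f = False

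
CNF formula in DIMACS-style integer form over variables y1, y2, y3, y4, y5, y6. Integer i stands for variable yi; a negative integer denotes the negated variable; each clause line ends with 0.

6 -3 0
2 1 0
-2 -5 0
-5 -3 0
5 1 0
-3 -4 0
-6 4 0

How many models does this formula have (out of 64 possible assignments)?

9

Case analysis on y3 and y5:
  y3=1, y5=1: a clause becomes empty — 0.
  y3=1, y5=0: a clause becomes empty — 0.
  y3=0, y5=1: remaining (y1,y2,y4,y6) ∈ {(1,0,0,0); (1,0,1,0); (1,0,1,1)} — 3.
  y3=0, y5=0: y2 free; 3 ways for (y1,y4,y6) × 2^1 = 6.
Total: 0 + 0 + 3 + 6 = 9.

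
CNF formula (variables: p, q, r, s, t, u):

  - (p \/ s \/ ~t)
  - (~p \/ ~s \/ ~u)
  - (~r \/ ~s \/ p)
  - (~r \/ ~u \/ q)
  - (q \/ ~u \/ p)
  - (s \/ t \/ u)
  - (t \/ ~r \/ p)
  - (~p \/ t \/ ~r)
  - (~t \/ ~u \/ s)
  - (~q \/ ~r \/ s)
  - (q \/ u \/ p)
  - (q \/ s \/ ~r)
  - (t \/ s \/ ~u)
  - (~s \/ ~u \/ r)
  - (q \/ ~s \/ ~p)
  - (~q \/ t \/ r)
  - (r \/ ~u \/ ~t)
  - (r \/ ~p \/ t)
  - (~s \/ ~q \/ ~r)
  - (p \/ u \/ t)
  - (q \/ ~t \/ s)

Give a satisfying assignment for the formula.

Set p = True and propagate.
The remaining clauses are satisfied by q = True, r = False, s = True, t = True, u = False.
Every clause has at least one true literal under this assignment.
Check each clause:
  1. (~t \/ p \/ s) — p is true.
  2. (~s \/ ~p \/ ~u) — ~u is true.
  3. (~r \/ ~s \/ p) — p is true.
  4. (~r \/ q \/ ~u) — ~u is true.
  5. (~u \/ q \/ p) — p is true.
  6. (u \/ s \/ t) — s is true.
  7. (~r \/ p \/ t) — p is true.
  8. (~r \/ ~p \/ t) — t is true.
  9. (~u \/ ~t \/ s) — ~u is true.
  10. (~r \/ ~q \/ s) — s is true.
  11. (u \/ q \/ p) — p is true.
  12. (s \/ q \/ ~r) — q is true.
  13. (~u \/ s \/ t) — ~u is true.
  14. (~s \/ r \/ ~u) — ~u is true.
  15. (q \/ ~s \/ ~p) — q is true.
  16. (r \/ ~q \/ t) — t is true.
  17. (~u \/ r \/ ~t) — ~u is true.
  18. (~p \/ t \/ r) — t is true.
  19. (~r \/ ~q \/ ~s) — ~r is true.
  20. (u \/ t \/ p) — p is true.
  21. (s \/ ~t \/ q) — q is true.

p=T, q=T, r=F, s=T, t=T, u=F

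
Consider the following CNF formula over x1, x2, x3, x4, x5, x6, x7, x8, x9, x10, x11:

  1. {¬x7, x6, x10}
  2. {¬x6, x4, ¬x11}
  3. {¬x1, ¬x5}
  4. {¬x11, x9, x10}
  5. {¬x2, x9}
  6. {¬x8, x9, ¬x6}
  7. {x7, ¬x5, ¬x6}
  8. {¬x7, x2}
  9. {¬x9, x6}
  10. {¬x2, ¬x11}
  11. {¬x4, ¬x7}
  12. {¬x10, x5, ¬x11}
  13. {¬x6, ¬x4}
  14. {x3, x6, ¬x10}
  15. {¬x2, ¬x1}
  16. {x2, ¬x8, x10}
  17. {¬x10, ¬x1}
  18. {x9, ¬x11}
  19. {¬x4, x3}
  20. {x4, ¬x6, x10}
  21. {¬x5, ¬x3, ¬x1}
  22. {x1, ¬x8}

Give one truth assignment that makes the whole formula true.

x1 = F, x2 = T, x3 = T, x4 = F, x5 = F, x6 = T, x7 = F, x8 = F, x9 = T, x10 = T, x11 = F

Check each clause:
  1. {x6, ¬x7, x10} — ¬x7 is true.
  2. {x4, ¬x11, ¬x6} — ¬x11 is true.
  3. {¬x1, ¬x5} — ¬x5 is true.
  4. {¬x11, x9, x10} — x9 is true.
  5. {¬x2, x9} — x9 is true.
  6. {¬x8, ¬x6, x9} — ¬x8 is true.
  7. {¬x5, ¬x6, x7} — ¬x5 is true.
  8. {¬x7, x2} — ¬x7 is true.
  9. {¬x9, x6} — x6 is true.
  10. {¬x2, ¬x11} — ¬x11 is true.
  11. {¬x7, ¬x4} — ¬x7 is true.
  12. {¬x10, ¬x11, x5} — ¬x11 is true.
  13. {¬x4, ¬x6} — ¬x4 is true.
  14. {x3, ¬x10, x6} — x3 is true.
  15. {¬x2, ¬x1} — ¬x1 is true.
  16. {x10, x2, ¬x8} — ¬x8 is true.
  17. {¬x10, ¬x1} — ¬x1 is true.
  18. {x9, ¬x11} — x9 is true.
  19. {x3, ¬x4} — x3 is true.
  20. {¬x6, x10, x4} — x10 is true.
  21. {¬x1, ¬x3, ¬x5} — ¬x5 is true.
  22. {x1, ¬x8} — ¬x8 is true.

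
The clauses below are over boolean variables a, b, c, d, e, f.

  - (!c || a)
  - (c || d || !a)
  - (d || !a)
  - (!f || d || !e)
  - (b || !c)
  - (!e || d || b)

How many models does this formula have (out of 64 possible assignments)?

25

Split on d, then a.
  d=T, a=T: e, f free; 3 ways for (b,c) × 2^2 = 12.
  d=T, a=F: forces c=F; b, e, f free → 2^3 = 8.
  d=F, a=T: a clause becomes empty — 0.
  d=F, a=F: 5 of the 16 assignments to (b,c,e,f) work.
Total: 12 + 8 + 0 + 5 = 25.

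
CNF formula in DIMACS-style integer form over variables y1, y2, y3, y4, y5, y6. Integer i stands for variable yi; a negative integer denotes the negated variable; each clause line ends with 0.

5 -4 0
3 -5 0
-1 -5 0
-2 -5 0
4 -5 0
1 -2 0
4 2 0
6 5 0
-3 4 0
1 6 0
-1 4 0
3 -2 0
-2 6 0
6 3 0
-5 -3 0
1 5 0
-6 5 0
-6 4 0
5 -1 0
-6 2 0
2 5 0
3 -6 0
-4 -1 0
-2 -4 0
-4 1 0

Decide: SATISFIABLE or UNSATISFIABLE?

UNSATISFIABLE

y5 = True:
  propagation gives y3=True; an empty clause results — contradiction.
y5 = False:
  propagation gives y4=False, y2=True, y1=True; an empty clause results — contradiction.
Every branch closes, so no satisfying assignment exists.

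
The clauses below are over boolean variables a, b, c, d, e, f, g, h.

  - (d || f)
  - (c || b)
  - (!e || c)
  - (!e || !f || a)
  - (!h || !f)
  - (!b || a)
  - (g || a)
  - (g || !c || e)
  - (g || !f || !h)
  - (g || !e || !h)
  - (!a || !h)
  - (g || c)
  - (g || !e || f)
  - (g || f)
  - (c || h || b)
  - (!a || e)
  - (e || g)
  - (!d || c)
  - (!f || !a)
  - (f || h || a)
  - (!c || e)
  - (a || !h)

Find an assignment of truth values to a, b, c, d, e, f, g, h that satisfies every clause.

a = T, b = F, c = T, d = T, e = T, f = F, g = T, h = F

Pure literal: g appears only positively; assign g = True.
Try a = True.
  then h is forced to False.
  then e is forced to True.
  then c is forced to True.
  then f is forced to False.
  then d is forced to True.
b is now unconstrained; take b = False.
Every clause has at least one true literal under this assignment.
Check each clause:
  1. (f || d) — d is true.
  2. (c || b) — c is true.
  3. (!e || c) — c is true.
  4. (!f || !e || a) — a is true.
  5. (!h || !f) — !h is true.
  6. (!b || a) — a is true.
  7. (g || a) — a is true.
  8. (!c || g || e) — e is true.
  9. (!f || g || !h) — !h is true.
  10. (!h || !e || g) — !h is true.
  11. (!h || !a) — !h is true.
  12. (c || g) — c is true.
  13. (f || g || !e) — g is true.
  14. (f || g) — g is true.
  15. (h || c || b) — c is true.
  16. (!a || e) — e is true.
  17. (g || e) — e is true.
  18. (!d || c) — c is true.
  19. (!f || !a) — !f is true.
  20. (f || h || a) — a is true.
  21. (e || !c) — e is true.
  22. (a || !h) — !h is true.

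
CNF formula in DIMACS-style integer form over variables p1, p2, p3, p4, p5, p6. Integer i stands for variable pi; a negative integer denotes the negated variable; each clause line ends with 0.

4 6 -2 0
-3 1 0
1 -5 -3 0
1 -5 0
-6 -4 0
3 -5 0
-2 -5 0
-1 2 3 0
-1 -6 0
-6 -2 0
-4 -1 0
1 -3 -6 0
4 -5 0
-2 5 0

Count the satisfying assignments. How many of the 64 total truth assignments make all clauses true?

4

Satisfying assignments:
  p1=F p2=F p3=F p4=F p5=F p6=F
  p1=F p2=F p3=F p4=F p5=F p6=T
  p1=F p2=F p3=F p4=T p5=F p6=F
  p1=T p2=F p3=T p4=F p5=F p6=F
Count: 4.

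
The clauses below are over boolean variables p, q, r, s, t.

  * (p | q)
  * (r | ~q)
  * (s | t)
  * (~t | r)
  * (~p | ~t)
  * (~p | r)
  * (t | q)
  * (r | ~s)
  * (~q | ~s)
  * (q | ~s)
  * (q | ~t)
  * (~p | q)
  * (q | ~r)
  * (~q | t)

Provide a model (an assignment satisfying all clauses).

p=0  q=1  r=1  s=0  t=1

Check each clause:
  1. (p | q) — q is true.
  2. (r | ~q) — r is true.
  3. (s | t) — t is true.
  4. (r | ~t) — r is true.
  5. (~t | ~p) — ~p is true.
  6. (r | ~p) — r is true.
  7. (t | q) — q is true.
  8. (r | ~s) — r is true.
  9. (~s | ~q) — ~s is true.
  10. (q | ~s) — q is true.
  11. (q | ~t) — q is true.
  12. (q | ~p) — q is true.
  13. (q | ~r) — q is true.
  14. (t | ~q) — t is true.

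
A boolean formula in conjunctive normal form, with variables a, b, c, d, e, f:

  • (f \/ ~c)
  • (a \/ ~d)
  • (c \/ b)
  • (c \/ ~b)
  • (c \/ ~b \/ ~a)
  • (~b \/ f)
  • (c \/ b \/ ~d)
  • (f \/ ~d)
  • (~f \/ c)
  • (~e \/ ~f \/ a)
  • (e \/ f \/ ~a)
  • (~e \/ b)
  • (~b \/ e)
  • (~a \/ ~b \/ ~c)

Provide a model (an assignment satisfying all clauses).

a = T, b = F, c = T, d = T, e = F, f = T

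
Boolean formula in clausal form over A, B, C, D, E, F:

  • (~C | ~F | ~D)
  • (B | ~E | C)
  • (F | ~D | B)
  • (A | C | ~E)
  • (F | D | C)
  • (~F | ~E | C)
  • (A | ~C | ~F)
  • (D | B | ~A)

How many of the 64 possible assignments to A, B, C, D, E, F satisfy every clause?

22

Split on C, then F.
  C=1, F=1: remaining (A,B,D,E) ∈ {(1,1,0,0); (1,1,0,1)} — 2.
  C=1, F=0: E free; 5 ways for (A,B,D) × 2^1 = 10.
  C=0, F=1: 7 of the 16 assignments to (A,B,D,E) work.
  C=0, F=0: remaining (A,B,D,E) ∈ {(0,1,1,0); (1,1,1,0); (1,1,1,1)} — 3.
Total: 2 + 10 + 7 + 3 = 22.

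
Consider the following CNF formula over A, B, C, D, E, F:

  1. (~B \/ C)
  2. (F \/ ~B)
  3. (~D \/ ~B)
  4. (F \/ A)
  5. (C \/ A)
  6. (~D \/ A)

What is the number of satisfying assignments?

22

Split on A, then B.
  A=T, B=T: remaining (C,D,E,F) ∈ {(T,F,F,T); (T,F,T,T)} — 2.
  A=T, B=F: C, D, E, F free → 2^4 = 16.
  A=F, B=T: remaining (C,D,E,F) ∈ {(T,F,F,T); (T,F,T,T)} — 2.
  A=F, B=F: remaining (C,D,E,F) ∈ {(T,F,F,T); (T,F,T,T)} — 2.
Total: 2 + 16 + 2 + 2 = 22.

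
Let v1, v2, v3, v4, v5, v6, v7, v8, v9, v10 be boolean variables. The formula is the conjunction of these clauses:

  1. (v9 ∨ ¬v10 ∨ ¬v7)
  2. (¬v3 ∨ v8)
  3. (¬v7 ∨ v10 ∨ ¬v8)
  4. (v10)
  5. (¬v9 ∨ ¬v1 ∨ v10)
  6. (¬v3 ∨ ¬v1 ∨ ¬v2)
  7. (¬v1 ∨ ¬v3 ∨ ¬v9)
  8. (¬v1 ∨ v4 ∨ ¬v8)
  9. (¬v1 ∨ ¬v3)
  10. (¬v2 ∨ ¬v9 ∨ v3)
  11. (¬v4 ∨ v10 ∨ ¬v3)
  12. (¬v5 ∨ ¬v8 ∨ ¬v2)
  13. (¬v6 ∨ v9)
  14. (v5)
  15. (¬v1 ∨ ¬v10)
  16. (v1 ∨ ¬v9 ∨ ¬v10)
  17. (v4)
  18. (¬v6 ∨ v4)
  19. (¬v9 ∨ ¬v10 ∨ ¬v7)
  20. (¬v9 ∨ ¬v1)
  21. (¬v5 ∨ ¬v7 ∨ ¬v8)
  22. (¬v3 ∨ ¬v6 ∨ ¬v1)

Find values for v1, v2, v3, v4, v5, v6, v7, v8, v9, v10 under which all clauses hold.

v1 = False, v2 = False, v3 = False, v4 = True, v5 = True, v6 = False, v7 = False, v8 = True, v9 = False, v10 = True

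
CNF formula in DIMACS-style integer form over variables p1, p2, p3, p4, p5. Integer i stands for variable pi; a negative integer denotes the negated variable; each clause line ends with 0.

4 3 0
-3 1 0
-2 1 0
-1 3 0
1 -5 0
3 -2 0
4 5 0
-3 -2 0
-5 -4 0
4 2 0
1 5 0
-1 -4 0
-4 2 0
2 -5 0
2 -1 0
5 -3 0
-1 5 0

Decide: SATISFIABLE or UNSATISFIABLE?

UNSATISFIABLE

p1 = True:
  propagation gives p3=True, p2=False; an empty clause results — contradiction.
p1 = False:
  propagation gives p3=False, p4=True, p2=False; an empty clause results — contradiction.
Every branch closes, so no satisfying assignment exists.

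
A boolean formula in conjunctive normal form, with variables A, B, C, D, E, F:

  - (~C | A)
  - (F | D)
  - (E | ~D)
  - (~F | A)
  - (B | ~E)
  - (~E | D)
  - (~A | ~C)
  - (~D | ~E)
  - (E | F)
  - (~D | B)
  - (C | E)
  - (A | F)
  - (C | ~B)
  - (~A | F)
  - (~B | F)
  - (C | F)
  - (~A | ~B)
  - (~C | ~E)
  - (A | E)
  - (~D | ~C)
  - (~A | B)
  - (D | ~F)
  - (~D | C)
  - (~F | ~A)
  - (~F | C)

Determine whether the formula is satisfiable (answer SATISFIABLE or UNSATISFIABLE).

UNSATISFIABLE

F = True:
  propagation gives A=True; an empty clause results — contradiction.
F = False:
  propagation gives D=True, E=True; an empty clause results — contradiction.
Every branch closes, so no satisfying assignment exists.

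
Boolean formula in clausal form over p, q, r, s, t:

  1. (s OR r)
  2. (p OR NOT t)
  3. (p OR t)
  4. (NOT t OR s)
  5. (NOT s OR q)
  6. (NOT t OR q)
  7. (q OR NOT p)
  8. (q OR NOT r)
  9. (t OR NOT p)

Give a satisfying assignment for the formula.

Pure literal: q appears only positively; assign q = True.
Set p = True and propagate.
  then t is forced to True.
  then s is forced to True.
r is now unconstrained; take r = True.
Every clause has at least one true literal under this assignment.
Check each clause:
  1. (r OR s) — r is true.
  2. (p OR NOT t) — p is true.
  3. (p OR t) — p is true.
  4. (s OR NOT t) — s is true.
  5. (q OR NOT s) — q is true.
  6. (NOT t OR q) — q is true.
  7. (NOT p OR q) — q is true.
  8. (q OR NOT r) — q is true.
  9. (t OR NOT p) — t is true.

p = 1, q = 1, r = 1, s = 1, t = 1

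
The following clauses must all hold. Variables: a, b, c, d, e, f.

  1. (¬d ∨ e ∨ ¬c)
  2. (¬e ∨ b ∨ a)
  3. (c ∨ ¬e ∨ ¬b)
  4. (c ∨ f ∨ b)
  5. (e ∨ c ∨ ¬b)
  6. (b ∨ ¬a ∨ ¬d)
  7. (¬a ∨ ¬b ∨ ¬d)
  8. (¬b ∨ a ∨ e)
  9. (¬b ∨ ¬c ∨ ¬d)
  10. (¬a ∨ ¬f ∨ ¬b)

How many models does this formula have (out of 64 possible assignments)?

Split on b, then a.
  b=1, a=1: remaining (c,d,e,f) ∈ {(1,0,0,0); (1,0,1,0)} — 2.
  b=1, a=0: remaining (c,d,e,f) ∈ {(1,0,1,0); (1,0,1,1)} — 2.
  b=0, a=1: e free; 3 ways for (c,d,f) × 2^1 = 6.
  b=0, a=0: remaining (c,d,e,f) ∈ {(0,0,0,1); (0,1,0,1); (1,0,0,0); (1,0,0,1)} — 4.
Total: 2 + 2 + 6 + 4 = 14.

14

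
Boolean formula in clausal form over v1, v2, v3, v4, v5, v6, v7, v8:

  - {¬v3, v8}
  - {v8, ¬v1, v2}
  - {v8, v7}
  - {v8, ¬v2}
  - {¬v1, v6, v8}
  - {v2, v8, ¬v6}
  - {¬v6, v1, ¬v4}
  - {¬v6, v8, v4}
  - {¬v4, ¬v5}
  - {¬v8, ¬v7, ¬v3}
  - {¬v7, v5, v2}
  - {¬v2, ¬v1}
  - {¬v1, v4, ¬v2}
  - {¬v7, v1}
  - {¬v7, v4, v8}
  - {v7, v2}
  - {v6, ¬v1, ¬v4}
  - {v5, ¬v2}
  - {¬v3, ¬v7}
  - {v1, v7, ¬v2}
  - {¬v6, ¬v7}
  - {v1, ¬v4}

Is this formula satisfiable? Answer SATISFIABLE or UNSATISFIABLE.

SATISFIABLE

Pure literal: v3 appears only negated; assign v3 = False.
Branch on v1: take v1 = True.
  then v2 is forced to False.
  then v8 is forced to True.
  then v7 is forced to True.
  then v5 is forced to True.
  then v4 is forced to False.
  then v6 is forced to False.
So v1 = 1, v2 = 0, v3 = 0, v4 = 0, v5 = 1, v6 = 0, v7 = 1, v8 = 1 is a satisfying assignment.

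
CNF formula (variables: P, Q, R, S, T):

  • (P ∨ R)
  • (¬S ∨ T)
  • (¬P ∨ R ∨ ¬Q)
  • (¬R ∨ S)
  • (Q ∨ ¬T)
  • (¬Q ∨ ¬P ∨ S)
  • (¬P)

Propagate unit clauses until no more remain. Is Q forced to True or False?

True

(¬P) is a unit clause: P = False.
(P ∨ R) with P = False leaves only R, so R = True.
From (¬R ∨ S) and R = True: S = True.
(T ∨ ¬S) with S = True leaves only T, so T = True.
(Q ∨ ¬T) with T = True leaves only Q, so Q = True.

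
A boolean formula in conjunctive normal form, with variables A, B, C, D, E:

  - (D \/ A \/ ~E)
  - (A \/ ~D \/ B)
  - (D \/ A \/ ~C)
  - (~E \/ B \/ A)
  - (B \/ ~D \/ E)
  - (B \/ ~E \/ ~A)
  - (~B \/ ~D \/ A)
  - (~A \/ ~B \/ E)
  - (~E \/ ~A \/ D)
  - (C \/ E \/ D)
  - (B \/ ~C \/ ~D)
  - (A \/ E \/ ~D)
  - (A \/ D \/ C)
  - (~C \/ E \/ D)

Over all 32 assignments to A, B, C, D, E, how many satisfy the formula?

The models are:
  A=1 B=1 C=0 D=1 E=1
  A=1 B=1 C=1 D=1 E=1
Count: 2.

2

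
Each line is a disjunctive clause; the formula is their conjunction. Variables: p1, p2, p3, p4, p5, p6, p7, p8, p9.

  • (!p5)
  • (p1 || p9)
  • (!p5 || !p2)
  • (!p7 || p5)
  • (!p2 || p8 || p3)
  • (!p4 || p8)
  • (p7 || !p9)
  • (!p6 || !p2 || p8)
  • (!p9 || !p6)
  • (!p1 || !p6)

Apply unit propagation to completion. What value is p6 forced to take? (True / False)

Unit clause (!p5) sets p5 = False.
In (!p7 || p5), p5 is now false; !p7 must hold, so p7 = False.
In (!p9 || p7), p7 is now false; !p9 must hold, so p9 = False.
From (p1 || p9) and p9 = False: p1 = True.
From (!p1 || !p6) and p1 = True: p6 = False.

False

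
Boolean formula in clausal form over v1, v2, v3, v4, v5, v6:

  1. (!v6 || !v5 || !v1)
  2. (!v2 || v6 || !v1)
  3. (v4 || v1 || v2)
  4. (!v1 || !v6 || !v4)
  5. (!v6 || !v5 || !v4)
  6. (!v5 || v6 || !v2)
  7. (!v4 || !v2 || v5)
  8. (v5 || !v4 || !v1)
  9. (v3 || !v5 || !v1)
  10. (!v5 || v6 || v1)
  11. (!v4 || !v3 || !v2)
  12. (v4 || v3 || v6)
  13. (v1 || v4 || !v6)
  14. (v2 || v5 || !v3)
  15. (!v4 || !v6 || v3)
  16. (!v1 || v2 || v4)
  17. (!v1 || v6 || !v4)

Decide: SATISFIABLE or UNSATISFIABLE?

SATISFIABLE

Try v1 = False.
The remaining clauses are satisfied by v2 = True, v3 = True, v4 = False, v5 = False, v6 = False.
Every clause has at least one true literal under this assignment.
So v1=False, v2=True, v3=True, v4=False, v5=False, v6=False is a satisfying assignment.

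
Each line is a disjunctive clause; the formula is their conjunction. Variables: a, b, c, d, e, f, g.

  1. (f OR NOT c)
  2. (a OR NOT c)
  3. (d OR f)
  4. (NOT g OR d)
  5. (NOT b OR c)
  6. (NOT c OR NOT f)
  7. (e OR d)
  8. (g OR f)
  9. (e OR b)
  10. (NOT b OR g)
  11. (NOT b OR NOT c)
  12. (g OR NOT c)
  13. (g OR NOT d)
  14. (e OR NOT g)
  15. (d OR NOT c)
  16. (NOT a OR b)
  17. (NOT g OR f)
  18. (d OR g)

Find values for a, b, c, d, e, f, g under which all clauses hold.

a=0  b=0  c=0  d=1  e=1  f=1  g=1

Pure literal: e appears only positively; assign e = True.
Set a = False and propagate.
  then c is forced to False.
  then b is forced to False.
Branch on d: take d = True.
  then g is forced to True.
  then f is forced to True.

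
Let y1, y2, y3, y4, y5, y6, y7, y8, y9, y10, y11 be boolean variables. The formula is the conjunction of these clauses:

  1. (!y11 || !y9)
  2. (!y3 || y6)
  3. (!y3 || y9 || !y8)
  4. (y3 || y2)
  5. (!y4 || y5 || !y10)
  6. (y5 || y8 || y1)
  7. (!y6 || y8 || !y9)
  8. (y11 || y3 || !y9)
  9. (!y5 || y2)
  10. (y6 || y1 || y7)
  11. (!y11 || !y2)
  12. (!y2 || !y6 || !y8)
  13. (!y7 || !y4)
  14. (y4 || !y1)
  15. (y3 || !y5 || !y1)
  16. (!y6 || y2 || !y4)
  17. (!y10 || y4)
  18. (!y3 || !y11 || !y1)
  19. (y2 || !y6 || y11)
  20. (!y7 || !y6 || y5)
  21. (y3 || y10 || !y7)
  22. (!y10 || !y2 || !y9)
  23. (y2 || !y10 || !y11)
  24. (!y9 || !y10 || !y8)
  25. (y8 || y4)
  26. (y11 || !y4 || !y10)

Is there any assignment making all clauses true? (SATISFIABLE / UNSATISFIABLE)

SATISFIABLE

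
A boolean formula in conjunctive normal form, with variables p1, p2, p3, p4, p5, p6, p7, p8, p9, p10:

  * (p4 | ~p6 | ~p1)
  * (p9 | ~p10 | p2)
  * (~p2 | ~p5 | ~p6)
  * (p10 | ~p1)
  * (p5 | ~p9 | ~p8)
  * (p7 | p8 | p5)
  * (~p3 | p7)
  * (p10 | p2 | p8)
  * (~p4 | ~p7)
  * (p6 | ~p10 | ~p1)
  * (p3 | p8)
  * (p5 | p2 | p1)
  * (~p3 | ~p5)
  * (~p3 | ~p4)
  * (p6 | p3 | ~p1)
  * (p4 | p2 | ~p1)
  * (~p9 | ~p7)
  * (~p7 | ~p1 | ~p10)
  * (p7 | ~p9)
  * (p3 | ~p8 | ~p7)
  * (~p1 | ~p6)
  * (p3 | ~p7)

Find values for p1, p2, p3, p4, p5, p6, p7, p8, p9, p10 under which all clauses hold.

p1 = False, p2 = False, p3 = False, p4 = True, p5 = True, p6 = False, p7 = False, p8 = True, p9 = False, p10 = False

Set p1 = False and propagate.
Try p2 = False.
  then p5 is forced to True.
  then p3 is forced to False.
  then p8 is forced to True.
  then p7 is forced to False.
  then p9 is forced to False.
  then p10 is forced to False.
p4, p6 are now unconstrained; take p4 = True, p6 = False.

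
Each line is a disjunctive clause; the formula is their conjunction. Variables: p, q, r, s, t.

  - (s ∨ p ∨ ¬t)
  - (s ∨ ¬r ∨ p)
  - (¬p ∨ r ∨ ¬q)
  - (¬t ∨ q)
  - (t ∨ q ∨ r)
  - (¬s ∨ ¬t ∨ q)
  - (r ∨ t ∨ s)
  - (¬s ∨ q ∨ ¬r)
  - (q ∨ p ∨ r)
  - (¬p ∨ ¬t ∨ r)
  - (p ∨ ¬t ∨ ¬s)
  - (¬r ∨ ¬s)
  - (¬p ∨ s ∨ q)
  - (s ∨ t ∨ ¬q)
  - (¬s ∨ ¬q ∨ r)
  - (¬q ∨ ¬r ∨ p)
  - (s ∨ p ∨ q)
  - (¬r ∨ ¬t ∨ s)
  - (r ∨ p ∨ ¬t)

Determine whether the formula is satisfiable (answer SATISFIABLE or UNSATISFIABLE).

UNSATISFIABLE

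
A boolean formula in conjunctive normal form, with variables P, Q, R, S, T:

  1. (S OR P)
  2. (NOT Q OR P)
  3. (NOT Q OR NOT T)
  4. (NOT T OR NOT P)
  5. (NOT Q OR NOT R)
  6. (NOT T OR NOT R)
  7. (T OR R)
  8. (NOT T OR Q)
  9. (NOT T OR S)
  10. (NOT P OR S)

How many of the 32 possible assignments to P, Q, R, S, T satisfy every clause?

2

The models are:
  P=F Q=F R=T S=T T=F
  P=T Q=F R=T S=T T=F
That's 2 in total.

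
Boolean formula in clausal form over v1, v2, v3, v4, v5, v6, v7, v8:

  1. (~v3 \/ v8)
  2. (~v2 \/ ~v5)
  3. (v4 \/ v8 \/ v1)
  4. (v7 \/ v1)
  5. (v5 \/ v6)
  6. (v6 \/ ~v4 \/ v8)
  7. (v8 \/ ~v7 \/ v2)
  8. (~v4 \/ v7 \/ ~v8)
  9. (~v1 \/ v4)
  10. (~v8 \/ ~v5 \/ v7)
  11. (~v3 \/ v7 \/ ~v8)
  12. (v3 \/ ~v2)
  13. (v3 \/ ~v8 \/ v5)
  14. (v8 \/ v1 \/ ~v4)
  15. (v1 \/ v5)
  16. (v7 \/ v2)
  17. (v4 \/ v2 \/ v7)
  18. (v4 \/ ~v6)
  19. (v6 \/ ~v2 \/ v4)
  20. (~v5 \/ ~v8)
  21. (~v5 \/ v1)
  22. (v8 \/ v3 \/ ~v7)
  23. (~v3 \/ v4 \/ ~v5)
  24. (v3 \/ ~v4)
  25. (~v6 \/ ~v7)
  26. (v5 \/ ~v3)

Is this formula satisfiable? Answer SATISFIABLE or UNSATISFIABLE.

UNSATISFIABLE

v8 = True:
  propagation gives v5=False, v6=True, v3=True; an empty clause results — contradiction.
v8 = False:
  propagation gives v3=False, v2=False, v7=False; an empty clause results — contradiction.
Every branch closes, so no satisfying assignment exists.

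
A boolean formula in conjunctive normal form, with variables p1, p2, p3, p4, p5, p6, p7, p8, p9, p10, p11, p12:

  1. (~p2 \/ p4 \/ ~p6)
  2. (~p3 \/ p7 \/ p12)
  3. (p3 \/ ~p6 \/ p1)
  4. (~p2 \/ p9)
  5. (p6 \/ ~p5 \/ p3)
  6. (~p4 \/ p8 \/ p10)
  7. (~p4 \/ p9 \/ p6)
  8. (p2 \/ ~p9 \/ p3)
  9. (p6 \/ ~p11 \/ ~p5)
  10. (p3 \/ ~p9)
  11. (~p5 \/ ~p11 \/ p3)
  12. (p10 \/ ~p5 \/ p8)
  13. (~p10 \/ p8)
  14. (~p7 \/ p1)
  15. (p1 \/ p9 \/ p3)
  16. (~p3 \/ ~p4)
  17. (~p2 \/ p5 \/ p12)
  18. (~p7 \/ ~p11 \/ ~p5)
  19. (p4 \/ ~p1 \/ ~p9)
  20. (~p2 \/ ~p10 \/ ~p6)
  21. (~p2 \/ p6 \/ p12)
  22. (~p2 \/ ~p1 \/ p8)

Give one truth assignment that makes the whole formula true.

p1=True, p2=False, p3=False, p4=False, p5=False, p6=False, p7=False, p8=False, p9=False, p10=False, p11=True, p12=True

Check each clause:
  1. (p4 \/ ~p6 \/ ~p2) — ~p6 is true.
  2. (p12 \/ ~p3 \/ p7) — p12 is true.
  3. (p1 \/ ~p6 \/ p3) — p1 is true.
  4. (p9 \/ ~p2) — ~p2 is true.
  5. (p6 \/ p3 \/ ~p5) — ~p5 is true.
  6. (p10 \/ ~p4 \/ p8) — ~p4 is true.
  7. (p9 \/ ~p4 \/ p6) — ~p4 is true.
  8. (p2 \/ p3 \/ ~p9) — ~p9 is true.
  9. (~p5 \/ p6 \/ ~p11) — ~p5 is true.
  10. (~p9 \/ p3) — ~p9 is true.
  11. (p3 \/ ~p5 \/ ~p11) — ~p5 is true.
  12. (p8 \/ p10 \/ ~p5) — ~p5 is true.
  13. (~p10 \/ p8) — ~p10 is true.
  14. (p1 \/ ~p7) — p1 is true.
  15. (p3 \/ p1 \/ p9) — p1 is true.
  16. (~p3 \/ ~p4) — ~p4 is true.
  17. (p5 \/ p12 \/ ~p2) — p12 is true.
  18. (~p7 \/ ~p5 \/ ~p11) — ~p7 is true.
  19. (~p1 \/ ~p9 \/ p4) — ~p9 is true.
  20. (~p10 \/ ~p2 \/ ~p6) — ~p6 is true.
  21. (p12 \/ ~p2 \/ p6) — p12 is true.
  22. (p8 \/ ~p1 \/ ~p2) — ~p2 is true.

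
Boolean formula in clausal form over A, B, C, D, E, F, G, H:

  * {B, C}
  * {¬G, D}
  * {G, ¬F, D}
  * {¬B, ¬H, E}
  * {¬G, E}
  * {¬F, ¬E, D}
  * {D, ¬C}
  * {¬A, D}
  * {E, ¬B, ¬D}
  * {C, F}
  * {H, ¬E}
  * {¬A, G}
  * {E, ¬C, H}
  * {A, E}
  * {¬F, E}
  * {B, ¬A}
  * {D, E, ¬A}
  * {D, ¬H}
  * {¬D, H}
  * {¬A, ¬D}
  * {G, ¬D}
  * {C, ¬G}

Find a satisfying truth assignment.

Try A = False.
  then E is forced to True.
  then H is forced to True.
  then D is forced to True.
  then G is forced to True.
  then C is forced to True.
B, F are now unconstrained; take B = False, F = True.

A = F, B = F, C = T, D = T, E = T, F = T, G = T, H = T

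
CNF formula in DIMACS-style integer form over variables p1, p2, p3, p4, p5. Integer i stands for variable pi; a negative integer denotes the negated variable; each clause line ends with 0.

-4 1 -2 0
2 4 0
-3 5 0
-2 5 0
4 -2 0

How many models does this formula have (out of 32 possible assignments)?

Satisfying assignments:
  p1=0 p2=0 p3=0 p4=1 p5=0
  p1=0 p2=0 p3=0 p4=1 p5=1
  p1=0 p2=0 p3=1 p4=1 p5=1
  p1=1 p2=0 p3=0 p4=1 p5=0
  p1=1 p2=0 p3=0 p4=1 p5=1
  p1=1 p2=0 p3=1 p4=1 p5=1
  p1=1 p2=1 p3=0 p4=1 p5=1
  p1=1 p2=1 p3=1 p4=1 p5=1
Count: 8.

8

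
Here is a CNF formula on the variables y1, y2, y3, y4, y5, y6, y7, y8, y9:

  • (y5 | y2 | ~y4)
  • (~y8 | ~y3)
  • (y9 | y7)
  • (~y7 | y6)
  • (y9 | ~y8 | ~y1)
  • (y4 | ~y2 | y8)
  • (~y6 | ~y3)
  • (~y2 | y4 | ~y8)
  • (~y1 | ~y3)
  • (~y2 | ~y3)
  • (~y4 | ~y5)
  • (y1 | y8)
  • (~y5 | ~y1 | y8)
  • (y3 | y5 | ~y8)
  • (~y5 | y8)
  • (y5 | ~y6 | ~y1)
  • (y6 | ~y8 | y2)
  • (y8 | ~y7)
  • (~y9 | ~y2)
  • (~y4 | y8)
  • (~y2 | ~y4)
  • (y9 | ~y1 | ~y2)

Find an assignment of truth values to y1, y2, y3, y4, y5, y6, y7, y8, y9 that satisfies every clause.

y1=False, y2=False, y3=False, y4=False, y5=True, y6=True, y7=True, y8=True, y9=True

Set y1 = False and propagate.
  then y8 is forced to True.
  then y3 is forced to False.
  then y5 is forced to True.
  then y4 is forced to False.
  then y2 is forced to False.
  then y6 is forced to True.
The remaining clauses are satisfied by y7 = True, y9 = True.
Every clause has at least one true literal under this assignment.
Check each clause:
  1. (~y4 | y5 | y2) — ~y4 is true.
  2. (~y8 | ~y3) — ~y3 is true.
  3. (y7 | y9) — y9 is true.
  4. (y6 | ~y7) — y6 is true.
  5. (~y8 | ~y1 | y9) — y9 is true.
  6. (y4 | ~y2 | y8) — y8 is true.
  7. (~y6 | ~y3) — ~y3 is true.
  8. (y4 | ~y2 | ~y8) — ~y2 is true.
  9. (~y1 | ~y3) — ~y3 is true.
  10. (~y3 | ~y2) — ~y3 is true.
  11. (~y5 | ~y4) — ~y4 is true.
  12. (y8 | y1) — y8 is true.
  13. (~y5 | y8 | ~y1) — y8 is true.
  14. (~y8 | y3 | y5) — y5 is true.
  15. (~y5 | y8) — y8 is true.
  16. (~y6 | y5 | ~y1) — y5 is true.
  17. (~y8 | y6 | y2) — y6 is true.
  18. (y8 | ~y7) — y8 is true.
  19. (~y9 | ~y2) — ~y2 is true.
  20. (y8 | ~y4) — y8 is true.
  21. (~y4 | ~y2) — ~y4 is true.
  22. (~y1 | y9 | ~y2) — y9 is true.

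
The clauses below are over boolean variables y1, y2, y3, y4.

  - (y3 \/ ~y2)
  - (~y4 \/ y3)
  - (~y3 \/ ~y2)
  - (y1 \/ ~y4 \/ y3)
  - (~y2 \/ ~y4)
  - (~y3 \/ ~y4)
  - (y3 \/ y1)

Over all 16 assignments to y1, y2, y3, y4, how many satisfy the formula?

Satisfying assignments:
  y1=F y2=F y3=T y4=F
  y1=T y2=F y3=F y4=F
  y1=T y2=F y3=T y4=F
That's 3 in total.

3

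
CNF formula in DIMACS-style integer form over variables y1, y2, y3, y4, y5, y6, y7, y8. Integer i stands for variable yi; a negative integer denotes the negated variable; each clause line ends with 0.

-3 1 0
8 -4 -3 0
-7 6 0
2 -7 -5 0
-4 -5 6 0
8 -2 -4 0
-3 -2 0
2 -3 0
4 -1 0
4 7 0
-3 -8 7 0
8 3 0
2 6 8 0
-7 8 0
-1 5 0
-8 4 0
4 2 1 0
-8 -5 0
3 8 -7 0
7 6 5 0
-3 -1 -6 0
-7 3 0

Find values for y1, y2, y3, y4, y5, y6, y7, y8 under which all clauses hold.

Branch on y1: take y1 = False.
  then y3 is forced to False.
  then y8 is forced to True.
  then y4 is forced to True.
  then y5 is forced to False.
  then y7 is forced to False.
  then y6 is forced to True.
y2 is now unconstrained; take y2 = True.

y1=0, y2=1, y3=0, y4=1, y5=0, y6=1, y7=0, y8=1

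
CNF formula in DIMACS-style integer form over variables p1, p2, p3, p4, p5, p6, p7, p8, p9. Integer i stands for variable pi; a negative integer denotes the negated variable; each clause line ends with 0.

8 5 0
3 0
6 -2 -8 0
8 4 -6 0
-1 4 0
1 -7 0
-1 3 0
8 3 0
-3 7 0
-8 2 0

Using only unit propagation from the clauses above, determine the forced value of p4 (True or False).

True

(p3) stands alone — p3 = True.
In (~p3 \/ p7), ~p3 is now false; p7 must hold, so p7 = True.
In (~p7 \/ p1), ~p7 is now false; p1 must hold, so p1 = True.
From (~p1 \/ p4) and p1 = True: p4 = True.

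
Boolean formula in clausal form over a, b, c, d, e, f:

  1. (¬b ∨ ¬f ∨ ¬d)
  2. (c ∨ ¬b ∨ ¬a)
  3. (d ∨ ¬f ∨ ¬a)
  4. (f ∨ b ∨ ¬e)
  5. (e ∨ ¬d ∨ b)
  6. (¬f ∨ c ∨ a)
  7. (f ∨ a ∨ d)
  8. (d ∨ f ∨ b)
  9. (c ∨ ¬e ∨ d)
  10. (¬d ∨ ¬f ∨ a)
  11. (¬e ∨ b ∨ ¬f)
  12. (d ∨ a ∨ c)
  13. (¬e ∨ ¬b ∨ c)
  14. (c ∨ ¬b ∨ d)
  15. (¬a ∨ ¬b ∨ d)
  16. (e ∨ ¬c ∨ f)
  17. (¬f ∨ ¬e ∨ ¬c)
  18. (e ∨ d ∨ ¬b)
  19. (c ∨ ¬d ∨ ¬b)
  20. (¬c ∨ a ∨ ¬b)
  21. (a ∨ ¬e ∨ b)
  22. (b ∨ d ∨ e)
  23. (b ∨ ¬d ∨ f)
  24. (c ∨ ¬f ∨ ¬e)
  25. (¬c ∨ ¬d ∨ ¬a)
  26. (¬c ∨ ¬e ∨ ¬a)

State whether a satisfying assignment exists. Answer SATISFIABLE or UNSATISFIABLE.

UNSATISFIABLE

b = True:
  c = True:
    propagation gives a=True, d=True; an empty clause results — contradiction.
  c = False:
    propagation gives a=False, f=False, d=True; an empty clause results — contradiction.
b = False:
  f = True:
    propagation gives e=False, d=False; an empty clause results — contradiction.
  f = False:
    propagation gives e=False, d=False; an empty clause results — contradiction.
Every branch closes, so no satisfying assignment exists.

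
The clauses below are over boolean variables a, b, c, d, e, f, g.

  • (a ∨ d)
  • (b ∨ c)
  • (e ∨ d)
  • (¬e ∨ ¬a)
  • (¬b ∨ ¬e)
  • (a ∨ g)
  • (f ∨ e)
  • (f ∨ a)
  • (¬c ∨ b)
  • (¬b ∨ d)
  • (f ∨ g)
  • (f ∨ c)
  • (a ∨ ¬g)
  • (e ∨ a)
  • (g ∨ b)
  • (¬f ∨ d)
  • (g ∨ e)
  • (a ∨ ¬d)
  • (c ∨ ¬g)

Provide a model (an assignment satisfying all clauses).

a=T, b=T, c=T, d=T, e=F, f=T, g=T

Set a = True and propagate.
  then e is forced to False.
  then d is forced to True.
  then f is forced to True.
  then g is forced to True.
  then c is forced to True.
  then b is forced to True.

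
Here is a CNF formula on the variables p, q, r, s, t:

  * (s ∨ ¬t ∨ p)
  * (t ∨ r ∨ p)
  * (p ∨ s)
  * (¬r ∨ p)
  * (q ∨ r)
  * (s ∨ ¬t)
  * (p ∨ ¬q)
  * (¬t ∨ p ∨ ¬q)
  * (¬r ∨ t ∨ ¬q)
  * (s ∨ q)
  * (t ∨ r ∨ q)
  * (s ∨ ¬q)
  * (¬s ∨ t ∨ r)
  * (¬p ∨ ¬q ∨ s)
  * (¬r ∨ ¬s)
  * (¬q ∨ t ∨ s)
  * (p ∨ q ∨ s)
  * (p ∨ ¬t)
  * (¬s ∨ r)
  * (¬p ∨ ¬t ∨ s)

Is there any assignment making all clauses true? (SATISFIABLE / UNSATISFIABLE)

s = True:
  propagation gives r=False; an empty clause results — contradiction.
s = False:
  propagation gives p=True, t=False, q=True; an empty clause results — contradiction.
Every branch closes, so no satisfying assignment exists.

UNSATISFIABLE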